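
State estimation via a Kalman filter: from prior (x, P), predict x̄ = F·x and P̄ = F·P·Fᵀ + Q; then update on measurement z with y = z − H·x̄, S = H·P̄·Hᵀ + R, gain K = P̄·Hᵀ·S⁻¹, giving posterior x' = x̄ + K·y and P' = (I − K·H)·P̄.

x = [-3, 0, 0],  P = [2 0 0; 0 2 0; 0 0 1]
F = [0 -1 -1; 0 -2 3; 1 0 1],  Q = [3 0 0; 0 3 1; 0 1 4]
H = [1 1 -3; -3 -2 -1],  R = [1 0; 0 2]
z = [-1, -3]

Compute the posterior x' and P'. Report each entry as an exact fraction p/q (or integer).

x' = [-694/1885, 3083/1885, 1323/1885]
P' = [18023/5655 -25196/5655 -857/1885; -25196/5655 74749/11310 1349/1885; -857/1885 1349/1885 349/1885]

x̄ = F·x = [0, 0, -3]
P̄ = F·P·Fᵀ + Q = [6 1 -1; 1 20 4; -1 4 7]
y = z − H·x̄ = [-10, -6]
S = H·P̄·Hᵀ + R = [74 -30; -30 165]
K = P̄·Hᵀ·S⁻¹ = [36/377 -553/5655; 5/754 -1604/5655; -111/377 -238/1885]
x' = x̄ + K·y = [-694/1885, 3083/1885, 1323/1885]
P' = (I − K·H)·P̄ = [18023/5655 -25196/5655 -857/1885; -25196/5655 74749/11310 1349/1885; -857/1885 1349/1885 349/1885]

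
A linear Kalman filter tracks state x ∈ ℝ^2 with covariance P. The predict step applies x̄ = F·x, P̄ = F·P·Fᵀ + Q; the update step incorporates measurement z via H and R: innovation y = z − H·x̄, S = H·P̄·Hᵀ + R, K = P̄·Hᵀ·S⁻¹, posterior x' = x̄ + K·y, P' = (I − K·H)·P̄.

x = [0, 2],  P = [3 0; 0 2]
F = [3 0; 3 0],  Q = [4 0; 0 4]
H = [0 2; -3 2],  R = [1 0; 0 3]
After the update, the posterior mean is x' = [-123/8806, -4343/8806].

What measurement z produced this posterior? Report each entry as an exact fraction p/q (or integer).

x̄ = F·x = [0, 0]
P̄ = F·P·Fᵀ + Q = [31 27; 27 31]
S = H·P̄·Hᵀ + R = [125 -38; -38 82]
K = P̄·Hᵀ·S⁻¹ = [1473/4403 -2823/8806; 2181/4403 -19/8806]
x' − x̄ = [-123/8806, -4343/8806] = K·y
y = (KᵀK)⁻¹·Kᵀ·(x' − x̄) = [-1, -1]
z = y + H·x̄ = [-1, -1] + [0, 0] = [-1, -1]

z = [-1, -1]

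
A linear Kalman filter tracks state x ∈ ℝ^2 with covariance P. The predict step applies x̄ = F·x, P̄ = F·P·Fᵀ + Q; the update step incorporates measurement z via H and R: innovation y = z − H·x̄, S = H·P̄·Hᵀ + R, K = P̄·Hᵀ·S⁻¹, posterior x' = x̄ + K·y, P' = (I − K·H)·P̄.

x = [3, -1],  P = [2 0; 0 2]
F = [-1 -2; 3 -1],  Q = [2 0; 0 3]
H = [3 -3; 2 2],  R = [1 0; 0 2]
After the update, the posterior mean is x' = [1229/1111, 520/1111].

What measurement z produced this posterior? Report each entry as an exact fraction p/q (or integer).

x̄ = F·x = [-1, 10]
P̄ = F·P·Fᵀ + Q = [12 -2; -2 23]
S = H·P̄·Hᵀ + R = [352 -66; -66 126]
K = P̄·Hᵀ·S⁻¹ = [551/3333 223/909; -371/2222 149/606]
x' − x̄ = [2340/1111, -10590/1111] = K·y
y = (KᵀK)⁻¹·Kᵀ·(x' − x̄) = [35, -15]
z = y + H·x̄ = [35, -15] + [-33, 18] = [2, 3]

z = [2, 3]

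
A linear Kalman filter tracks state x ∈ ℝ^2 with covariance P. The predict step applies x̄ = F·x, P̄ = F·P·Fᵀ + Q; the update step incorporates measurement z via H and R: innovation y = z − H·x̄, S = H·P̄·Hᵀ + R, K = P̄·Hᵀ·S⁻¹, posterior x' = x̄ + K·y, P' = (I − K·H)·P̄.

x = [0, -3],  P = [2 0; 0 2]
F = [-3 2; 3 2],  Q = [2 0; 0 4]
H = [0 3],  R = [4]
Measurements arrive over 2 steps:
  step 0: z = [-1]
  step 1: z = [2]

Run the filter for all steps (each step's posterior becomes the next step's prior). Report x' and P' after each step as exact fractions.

step 0: x̄ = F·x = [-6, -6]
step 0: P̄ = F·P·Fᵀ + Q = [28 -10; -10 30]
step 0: y = z − H·x̄ = [17]
step 0: S = H·P̄·Hᵀ + R = [274]
step 0: K = P̄·Hᵀ·S⁻¹ = [-15/137; 45/137]
step 0: x' = x̄ + K·y = [-1077/137, -57/137]
step 0: P' = (I − K·H)·P̄ = [3386/137 -20/137; -20/137 60/137]
step 1: x̄ = F·x = [3117/137, -3345/137]
step 1: P̄ = F·P·Fᵀ + Q = [31228/137 -30234/137; -30234/137 31022/137]
step 1: y = z − H·x̄ = [10309/137]
step 1: S = H·P̄·Hᵀ + R = [279746/137]
step 1: K = P̄·Hᵀ·S⁻¹ = [-45351/139873; 46533/139873]
step 1: x' = x̄ + K·y = [-3774/2293, 1416/2293]
step 1: P' = (I − K·H)·P̄ = [1857866/139873 -60468/139873; -60468/139873 62044/139873]

step 0: x' = [-1077/137, -57/137], P' = [3386/137 -20/137; -20/137 60/137]
step 1: x' = [-3774/2293, 1416/2293], P' = [1857866/139873 -60468/139873; -60468/139873 62044/139873]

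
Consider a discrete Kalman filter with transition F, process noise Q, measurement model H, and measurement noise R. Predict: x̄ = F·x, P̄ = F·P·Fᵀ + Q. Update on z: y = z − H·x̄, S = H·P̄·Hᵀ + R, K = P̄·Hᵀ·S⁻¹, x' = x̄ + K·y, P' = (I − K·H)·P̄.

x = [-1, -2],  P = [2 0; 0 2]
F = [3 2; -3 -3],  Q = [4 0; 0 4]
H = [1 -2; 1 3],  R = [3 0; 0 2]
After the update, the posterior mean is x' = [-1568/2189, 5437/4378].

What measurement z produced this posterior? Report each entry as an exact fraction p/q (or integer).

x̄ = F·x = [-7, 9]
P̄ = F·P·Fᵀ + Q = [30 -30; -30 40]
S = H·P̄·Hᵀ + R = [313 -240; -240 212]
K = P̄·Hᵀ·S⁻¹ = [1170/2189 705/2189; -430/2189 885/4378]
x' − x̄ = [13755/2189, -33965/4378] = K·y
y = (KᵀK)⁻¹·Kᵀ·(x' − x̄) = [22, -17]
z = y + H·x̄ = [22, -17] + [-25, 20] = [-3, 3]

z = [-3, 3]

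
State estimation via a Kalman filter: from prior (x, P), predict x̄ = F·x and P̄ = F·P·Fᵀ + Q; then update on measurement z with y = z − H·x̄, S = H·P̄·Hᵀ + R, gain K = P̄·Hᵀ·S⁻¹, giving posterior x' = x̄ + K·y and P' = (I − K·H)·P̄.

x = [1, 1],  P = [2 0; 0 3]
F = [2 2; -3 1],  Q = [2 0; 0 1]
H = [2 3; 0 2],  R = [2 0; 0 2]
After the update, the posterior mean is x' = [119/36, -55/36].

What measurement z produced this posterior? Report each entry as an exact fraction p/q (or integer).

z = [2, -3]

x̄ = F·x = [4, -2]
P̄ = F·P·Fᵀ + Q = [22 -6; -6 22]
S = H·P̄·Hᵀ + R = [216 108; 108 90]
K = P̄·Hᵀ·S⁻¹ = [101/216 -25/36; 1/72 17/36]
x' − x̄ = [-25/36, 17/36] = K·y
y = (KᵀK)⁻¹·Kᵀ·(x' − x̄) = [0, 1]
z = y + H·x̄ = [0, 1] + [2, -4] = [2, -3]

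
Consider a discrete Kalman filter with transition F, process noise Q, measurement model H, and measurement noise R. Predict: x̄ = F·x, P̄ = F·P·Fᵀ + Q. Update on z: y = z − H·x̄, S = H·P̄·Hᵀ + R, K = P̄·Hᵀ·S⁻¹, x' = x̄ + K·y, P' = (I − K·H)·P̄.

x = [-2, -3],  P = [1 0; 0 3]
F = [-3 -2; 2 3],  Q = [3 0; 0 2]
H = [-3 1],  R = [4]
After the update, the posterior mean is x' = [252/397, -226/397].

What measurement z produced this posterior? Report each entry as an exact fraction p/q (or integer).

x̄ = F·x = [12, -13]
P̄ = F·P·Fᵀ + Q = [24 -24; -24 33]
S = H·P̄·Hᵀ + R = [397]
K = P̄·Hᵀ·S⁻¹ = [-96/397; 105/397]
x' − x̄ = [-4512/397, 4935/397] = K·y
y = (KᵀK)⁻¹·Kᵀ·(x' − x̄) = [47]
z = y + H·x̄ = [47] + [-49] = [-2]

z = [-2]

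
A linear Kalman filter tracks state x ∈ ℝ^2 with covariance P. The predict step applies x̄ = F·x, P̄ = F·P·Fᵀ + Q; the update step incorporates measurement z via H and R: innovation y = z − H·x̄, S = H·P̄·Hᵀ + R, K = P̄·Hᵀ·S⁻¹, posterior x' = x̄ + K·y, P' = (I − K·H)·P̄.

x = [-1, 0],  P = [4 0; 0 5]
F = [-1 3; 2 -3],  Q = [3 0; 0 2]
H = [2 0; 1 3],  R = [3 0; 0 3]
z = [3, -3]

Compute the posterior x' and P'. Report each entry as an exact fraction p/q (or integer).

x̄ = F·x = [1, -2]
P̄ = F·P·Fᵀ + Q = [52 -53; -53 63]
y = z − H·x̄ = [1, 2]
S = H·P̄·Hᵀ + R = [211 -214; -214 304]
K = P̄·Hᵀ·S⁻¹ = [1453/3058 -107/6116; -260/1529 501/1529]
x' = x̄ + K·y = [2202/1529, -2316/1529]
P' = (I − K·H)·P̄ = [4359/6116 -390/1529; -390/1529 631/1529]

x' = [2202/1529, -2316/1529]
P' = [4359/6116 -390/1529; -390/1529 631/1529]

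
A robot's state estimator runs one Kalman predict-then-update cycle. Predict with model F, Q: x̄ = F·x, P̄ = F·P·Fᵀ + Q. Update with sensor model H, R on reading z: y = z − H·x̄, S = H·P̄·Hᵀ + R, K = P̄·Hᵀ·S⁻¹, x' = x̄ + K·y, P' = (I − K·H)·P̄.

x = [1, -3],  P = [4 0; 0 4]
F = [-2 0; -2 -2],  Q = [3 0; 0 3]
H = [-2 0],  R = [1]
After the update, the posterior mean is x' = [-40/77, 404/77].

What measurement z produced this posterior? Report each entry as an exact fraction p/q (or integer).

x̄ = F·x = [-2, 4]
P̄ = F·P·Fᵀ + Q = [19 16; 16 35]
S = H·P̄·Hᵀ + R = [77]
K = P̄·Hᵀ·S⁻¹ = [-38/77; -32/77]
x' − x̄ = [114/77, 96/77] = K·y
y = (KᵀK)⁻¹·Kᵀ·(x' − x̄) = [-3]
z = y + H·x̄ = [-3] + [4] = [1]

z = [1]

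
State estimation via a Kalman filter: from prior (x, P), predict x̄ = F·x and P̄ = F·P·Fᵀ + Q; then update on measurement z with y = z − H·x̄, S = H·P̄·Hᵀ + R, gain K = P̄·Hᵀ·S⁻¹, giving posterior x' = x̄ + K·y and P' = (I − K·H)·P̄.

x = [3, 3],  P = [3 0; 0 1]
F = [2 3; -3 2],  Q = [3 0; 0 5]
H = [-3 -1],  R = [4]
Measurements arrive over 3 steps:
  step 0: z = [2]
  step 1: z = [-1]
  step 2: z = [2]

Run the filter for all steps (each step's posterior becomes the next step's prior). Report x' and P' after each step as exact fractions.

step 0: x' = [15/23, -3], P' = [102/23 -12; -12 36]
step 1: x' = [-5543/27906, 130657/83718], P' = [13891/9302 -98903/27906; -98903/27906 989587/83718]
step 2: x' = [-8348547/52148126, -76141059/52148126], P' = [76416801/52148126 -179326467/52148126; -179326467/52148126 596130353/52148126]

step 0: x̄ = F·x = [15, -3]
step 0: P̄ = F·P·Fᵀ + Q = [24 -12; -12 36]
step 0: y = z − H·x̄ = [44]
step 0: S = H·P̄·Hᵀ + R = [184]
step 0: K = P̄·Hᵀ·S⁻¹ = [-15/46; 0]
step 0: x' = x̄ + K·y = [15/23, -3]
step 0: P' = (I − K·H)·P̄ = [102/23 -12; -12 36]
step 1: x̄ = F·x = [-177/23, -183/23]
step 1: P̄ = F·P·Fᵀ + Q = [4617/23 5736/23; 5736/23 7657/23]
step 1: y = z − H·x̄ = [-737/23]
step 1: S = H·P̄·Hᵀ + R = [83718/23]
step 1: K = P̄·Hᵀ·S⁻¹ = [-6529/27906; -24865/83718]
step 1: x' = x̄ + K·y = [-5543/27906, 130657/83718]
step 1: P' = (I − K·H)·P̄ = [13891/9302 -98903/27906; -98903/27906 989587/83718]
step 2: x̄ = F·x = [39857/9302, 311201/83718]
step 2: P̄ = F·P·Fᵀ + Q = [677445/9302 741217/9302; 741217/9302 9062617/83718]
step 2: y = z − H·x̄ = [777388/41859]
step 2: S = H·P̄·Hᵀ + R = [52148126/41859]
step 2: K = P̄·Hᵀ·S⁻¹ = [-6240492/26074063; -7268869/26074063]
step 2: x' = x̄ + K·y = [-8348547/52148126, -76141059/52148126]
step 2: P' = (I − K·H)·P̄ = [76416801/52148126 -179326467/52148126; -179326467/52148126 596130353/52148126]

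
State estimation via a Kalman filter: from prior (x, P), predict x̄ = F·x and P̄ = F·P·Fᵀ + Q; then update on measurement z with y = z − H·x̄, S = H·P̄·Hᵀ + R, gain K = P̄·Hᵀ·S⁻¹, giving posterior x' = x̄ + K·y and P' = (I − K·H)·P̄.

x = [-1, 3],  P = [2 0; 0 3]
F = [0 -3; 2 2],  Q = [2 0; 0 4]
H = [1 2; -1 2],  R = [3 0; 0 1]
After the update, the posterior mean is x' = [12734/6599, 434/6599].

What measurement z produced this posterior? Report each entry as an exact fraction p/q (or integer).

z = [3, -2]

x̄ = F·x = [-9, 4]
P̄ = F·P·Fᵀ + Q = [29 -18; -18 24]
S = H·P̄·Hᵀ + R = [56 67; 67 198]
K = P̄·Hᵀ·S⁻¹ = [2969/6599 -3171/6599; 1518/6599 1686/6599]
x' − x̄ = [72125/6599, -25962/6599] = K·y
y = (KᵀK)⁻¹·Kᵀ·(x' − x̄) = [4, -19]
z = y + H·x̄ = [4, -19] + [-1, 17] = [3, -2]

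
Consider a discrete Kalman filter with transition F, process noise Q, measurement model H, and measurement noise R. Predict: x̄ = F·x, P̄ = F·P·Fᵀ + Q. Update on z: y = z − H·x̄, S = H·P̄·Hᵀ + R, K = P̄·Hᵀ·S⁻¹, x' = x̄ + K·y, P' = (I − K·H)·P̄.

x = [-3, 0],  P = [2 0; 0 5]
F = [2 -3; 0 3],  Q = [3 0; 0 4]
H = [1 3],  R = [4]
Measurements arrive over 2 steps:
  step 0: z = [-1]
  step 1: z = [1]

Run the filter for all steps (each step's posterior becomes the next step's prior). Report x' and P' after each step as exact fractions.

step 0: x̄ = F·x = [-6, 0]
step 0: P̄ = F·P·Fᵀ + Q = [56 -45; -45 49]
step 0: y = z − H·x̄ = [5]
step 0: S = H·P̄·Hᵀ + R = [231]
step 0: K = P̄·Hᵀ·S⁻¹ = [-79/231; 34/77]
step 0: x' = x̄ + K·y = [-1781/231, 170/77]
step 0: P' = (I − K·H)·P̄ = [6695/231 -779/77; -779/77 305/77]
step 1: x̄ = F·x = [-5092/231, 510/77]
step 1: P̄ = F·P·Fᵀ + Q = [63752/231 -7419/77; -7419/77 3053/77]
step 1: y = z − H·x̄ = [733/231]
step 1: S = H·P̄·Hᵀ + R = [13565/231]
step 1: K = P̄·Hᵀ·S⁻¹ = [-3019/13565; 1044/2713]
step 1: x' = x̄ + K·y = [-308597/13565, 21282/2713]
step 1: P' = (I − K·H)·P̄ = [3704249/13565 -247755/2713; -247755/2713 83977/2713]

step 0: x' = [-1781/231, 170/77], P' = [6695/231 -779/77; -779/77 305/77]
step 1: x' = [-308597/13565, 21282/2713], P' = [3704249/13565 -247755/2713; -247755/2713 83977/2713]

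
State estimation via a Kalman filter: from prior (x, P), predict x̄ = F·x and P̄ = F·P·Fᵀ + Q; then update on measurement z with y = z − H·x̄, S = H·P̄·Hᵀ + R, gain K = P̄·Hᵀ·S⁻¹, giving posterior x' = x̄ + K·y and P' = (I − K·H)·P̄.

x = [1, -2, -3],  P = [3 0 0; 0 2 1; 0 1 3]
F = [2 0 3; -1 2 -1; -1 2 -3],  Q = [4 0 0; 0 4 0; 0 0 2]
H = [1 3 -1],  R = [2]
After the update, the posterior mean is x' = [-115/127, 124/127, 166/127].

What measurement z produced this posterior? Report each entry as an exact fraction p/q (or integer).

x̄ = F·x = [-7, -2, 4]
P̄ = F·P·Fᵀ + Q = [43 -9 -27; -9 14 12; -27 12 28]
S = H·P̄·Hᵀ + R = [127]
K = P̄·Hᵀ·S⁻¹ = [43/127; 21/127; -19/127]
x' − x̄ = [774/127, 378/127, -342/127] = K·y
y = (KᵀK)⁻¹·Kᵀ·(x' − x̄) = [18]
z = y + H·x̄ = [18] + [-17] = [1]

z = [1]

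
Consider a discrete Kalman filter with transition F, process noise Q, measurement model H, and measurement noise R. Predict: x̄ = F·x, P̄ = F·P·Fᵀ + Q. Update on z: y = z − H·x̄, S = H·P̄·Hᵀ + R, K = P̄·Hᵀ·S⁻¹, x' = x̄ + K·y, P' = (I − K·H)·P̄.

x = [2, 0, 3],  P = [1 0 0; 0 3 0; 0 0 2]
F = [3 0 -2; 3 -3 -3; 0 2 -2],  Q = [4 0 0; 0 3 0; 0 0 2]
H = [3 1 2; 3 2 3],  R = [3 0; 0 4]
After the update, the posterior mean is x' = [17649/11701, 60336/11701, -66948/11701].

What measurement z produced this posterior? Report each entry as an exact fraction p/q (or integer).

x̄ = F·x = [0, -3, -6]
P̄ = F·P·Fᵀ + Q = [21 21 8; 21 57 -6; 8 -6 22]
S = H·P̄·Hᵀ + R = [535 702; 702 943]
K = P̄·Hᵀ·S⁻¹ = [3742/11701 -1185/11701; -9774/11701 9249/11701; 3710/11701 -1794/11701]
x' − x̄ = [17649/11701, 95439/11701, 3258/11701] = K·y
y = (KᵀK)⁻¹·Kᵀ·(x' − x̄) = [12, 23]
z = y + H·x̄ = [12, 23] + [-15, -24] = [-3, -1]

z = [-3, -1]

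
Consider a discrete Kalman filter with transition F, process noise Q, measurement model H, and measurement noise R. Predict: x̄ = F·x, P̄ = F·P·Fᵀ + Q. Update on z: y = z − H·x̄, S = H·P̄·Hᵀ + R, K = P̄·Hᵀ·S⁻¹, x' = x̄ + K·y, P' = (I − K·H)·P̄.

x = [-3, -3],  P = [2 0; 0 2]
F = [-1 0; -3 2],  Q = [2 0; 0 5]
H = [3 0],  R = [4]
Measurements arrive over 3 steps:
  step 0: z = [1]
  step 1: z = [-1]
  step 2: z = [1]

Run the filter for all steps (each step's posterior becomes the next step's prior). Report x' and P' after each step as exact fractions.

step 0: x̄ = F·x = [3, 3]
step 0: P̄ = F·P·Fᵀ + Q = [4 6; 6 31]
step 0: y = z − H·x̄ = [-8]
step 0: S = H·P̄·Hᵀ + R = [40]
step 0: K = P̄·Hᵀ·S⁻¹ = [3/10; 9/20]
step 0: x' = x̄ + K·y = [3/5, -3/5]
step 0: P' = (I − K·H)·P̄ = [2/5 3/5; 3/5 229/10]
step 1: x̄ = F·x = [-3/5, -3]
step 1: P̄ = F·P·Fᵀ + Q = [12/5 0; 0 93]
step 1: y = z − H·x̄ = [4/5]
step 1: S = H·P̄·Hᵀ + R = [128/5]
step 1: K = P̄·Hᵀ·S⁻¹ = [9/32; 0]
step 1: x' = x̄ + K·y = [-3/8, -3]
step 1: P' = (I − K·H)·P̄ = [3/8 0; 0 93]
step 2: x̄ = F·x = [3/8, -39/8]
step 2: P̄ = F·P·Fᵀ + Q = [19/8 9/8; 9/8 3043/8]
step 2: y = z − H·x̄ = [-1/8]
step 2: S = H·P̄·Hᵀ + R = [203/8]
step 2: K = P̄·Hᵀ·S⁻¹ = [57/203; 27/203]
step 2: x' = x̄ + K·y = [69/203, -993/203]
step 2: P' = (I − K·H)·P̄ = [76/203 36/203; 36/203 77125/203]

step 0: x' = [3/5, -3/5], P' = [2/5 3/5; 3/5 229/10]
step 1: x' = [-3/8, -3], P' = [3/8 0; 0 93]
step 2: x' = [69/203, -993/203], P' = [76/203 36/203; 36/203 77125/203]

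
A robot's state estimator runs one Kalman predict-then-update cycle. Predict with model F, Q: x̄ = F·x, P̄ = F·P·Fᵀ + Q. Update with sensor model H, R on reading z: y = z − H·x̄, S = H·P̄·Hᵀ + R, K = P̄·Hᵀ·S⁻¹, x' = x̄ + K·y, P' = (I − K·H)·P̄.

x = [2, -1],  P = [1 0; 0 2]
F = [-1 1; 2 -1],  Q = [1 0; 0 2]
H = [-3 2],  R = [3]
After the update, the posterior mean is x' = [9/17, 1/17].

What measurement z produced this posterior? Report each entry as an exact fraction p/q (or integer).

x̄ = F·x = [-3, 5]
P̄ = F·P·Fᵀ + Q = [4 -4; -4 8]
S = H·P̄·Hᵀ + R = [119]
K = P̄·Hᵀ·S⁻¹ = [-20/119; 4/17]
x' − x̄ = [60/17, -84/17] = K·y
y = (KᵀK)⁻¹·Kᵀ·(x' − x̄) = [-21]
z = y + H·x̄ = [-21] + [19] = [-2]

z = [-2]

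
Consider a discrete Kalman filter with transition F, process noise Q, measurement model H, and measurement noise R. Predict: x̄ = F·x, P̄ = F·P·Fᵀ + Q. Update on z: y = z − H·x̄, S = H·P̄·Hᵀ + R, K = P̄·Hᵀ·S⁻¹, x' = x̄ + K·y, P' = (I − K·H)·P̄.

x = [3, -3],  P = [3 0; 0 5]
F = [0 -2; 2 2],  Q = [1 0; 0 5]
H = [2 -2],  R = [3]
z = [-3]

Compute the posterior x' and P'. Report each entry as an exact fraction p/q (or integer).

x̄ = F·x = [6, 0]
P̄ = F·P·Fᵀ + Q = [21 -20; -20 37]
y = z − H·x̄ = [-15]
S = H·P̄·Hᵀ + R = [395]
K = P̄·Hᵀ·S⁻¹ = [82/395; -114/395]
x' = x̄ + K·y = [228/79, 342/79]
P' = (I − K·H)·P̄ = [1571/395 1448/395; 1448/395 1619/395]

x' = [228/79, 342/79]
P' = [1571/395 1448/395; 1448/395 1619/395]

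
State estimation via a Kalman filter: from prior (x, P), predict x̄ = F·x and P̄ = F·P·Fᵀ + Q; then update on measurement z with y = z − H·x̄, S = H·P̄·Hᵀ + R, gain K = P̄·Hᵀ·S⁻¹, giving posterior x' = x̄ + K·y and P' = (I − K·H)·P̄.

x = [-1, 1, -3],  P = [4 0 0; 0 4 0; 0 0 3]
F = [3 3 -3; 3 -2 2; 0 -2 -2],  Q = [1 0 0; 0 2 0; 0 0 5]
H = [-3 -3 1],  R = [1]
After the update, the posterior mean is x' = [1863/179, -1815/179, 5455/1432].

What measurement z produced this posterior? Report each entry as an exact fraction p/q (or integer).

z = [3]

x̄ = F·x = [9, -11, 4]
P̄ = F·P·Fᵀ + Q = [100 -6 -6; -6 66 4; -6 4 33]
S = H·P̄·Hᵀ + R = [1432]
K = P̄·Hᵀ·S⁻¹ = [-36/179; -22/179; 39/1432]
x' − x̄ = [252/179, 154/179, -273/1432] = K·y
y = (KᵀK)⁻¹·Kᵀ·(x' − x̄) = [-7]
z = y + H·x̄ = [-7] + [10] = [3]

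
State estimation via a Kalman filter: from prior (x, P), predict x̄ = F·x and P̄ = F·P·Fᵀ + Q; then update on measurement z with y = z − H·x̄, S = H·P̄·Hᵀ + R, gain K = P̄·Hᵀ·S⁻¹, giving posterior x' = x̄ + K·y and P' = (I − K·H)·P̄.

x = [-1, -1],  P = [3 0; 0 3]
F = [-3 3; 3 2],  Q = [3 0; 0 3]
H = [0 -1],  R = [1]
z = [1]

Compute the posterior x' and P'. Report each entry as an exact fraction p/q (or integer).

x' = [-36/43, -47/43]
P' = [2370/43 -9/43; -9/43 42/43]

x̄ = F·x = [0, -5]
P̄ = F·P·Fᵀ + Q = [57 -9; -9 42]
y = z − H·x̄ = [-4]
S = H·P̄·Hᵀ + R = [43]
K = P̄·Hᵀ·S⁻¹ = [9/43; -42/43]
x' = x̄ + K·y = [-36/43, -47/43]
P' = (I − K·H)·P̄ = [2370/43 -9/43; -9/43 42/43]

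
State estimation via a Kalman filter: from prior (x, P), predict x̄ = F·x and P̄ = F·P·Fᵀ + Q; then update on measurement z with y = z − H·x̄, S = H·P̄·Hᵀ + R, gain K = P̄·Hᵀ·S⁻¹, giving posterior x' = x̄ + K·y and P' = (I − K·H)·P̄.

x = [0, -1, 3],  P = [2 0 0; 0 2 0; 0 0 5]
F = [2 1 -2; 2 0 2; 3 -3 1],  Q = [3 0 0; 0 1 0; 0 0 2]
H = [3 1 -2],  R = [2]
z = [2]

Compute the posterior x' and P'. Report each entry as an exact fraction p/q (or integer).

x' = [39/388, 849/388, 31/97]
P' = [3779/388 189/388 1417/97; 189/388 8651/388 1165/97; 1417/97 1165/97 2727/97]

x̄ = F·x = [-7, 6, 6]
P̄ = F·P·Fᵀ + Q = [33 -12 -4; -12 29 22; -4 22 43]
y = z − H·x̄ = [29]
S = H·P̄·Hᵀ + R = [388]
K = P̄·Hᵀ·S⁻¹ = [95/388; -51/388; -19/97]
x' = x̄ + K·y = [39/388, 849/388, 31/97]
P' = (I − K·H)·P̄ = [3779/388 189/388 1417/97; 189/388 8651/388 1165/97; 1417/97 1165/97 2727/97]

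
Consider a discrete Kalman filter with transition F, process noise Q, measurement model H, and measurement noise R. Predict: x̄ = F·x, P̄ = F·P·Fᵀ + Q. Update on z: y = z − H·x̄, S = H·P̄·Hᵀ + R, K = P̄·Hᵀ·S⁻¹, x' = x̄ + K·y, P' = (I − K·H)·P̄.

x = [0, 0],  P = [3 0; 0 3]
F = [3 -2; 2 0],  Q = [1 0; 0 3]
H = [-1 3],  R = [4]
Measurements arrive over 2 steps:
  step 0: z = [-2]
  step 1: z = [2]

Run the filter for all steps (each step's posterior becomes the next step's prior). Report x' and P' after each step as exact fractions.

step 0: x' = [-28/71, -54/71], P' = [2644/71 900/71; 900/71 336/71]
step 1: x' = [59101/19106, 32215/19106], P' = [700901/38212 263475/38212; 263475/38212 114629/38212]

step 0: x̄ = F·x = [0, 0]
step 0: P̄ = F·P·Fᵀ + Q = [40 18; 18 15]
step 0: y = z − H·x̄ = [-2]
step 0: S = H·P̄·Hᵀ + R = [71]
step 0: K = P̄·Hᵀ·S⁻¹ = [14/71; 27/71]
step 0: x' = x̄ + K·y = [-28/71, -54/71]
step 0: P' = (I − K·H)·P̄ = [2644/71 900/71; 900/71 336/71]
step 1: x̄ = F·x = [24/71, -56/71]
step 1: P̄ = F·P·Fᵀ + Q = [14411/71 12264/71; 12264/71 10789/71]
step 1: y = z − H·x̄ = [334/71]
step 1: S = H·P̄·Hᵀ + R = [38212/71]
step 1: K = P̄·Hᵀ·S⁻¹ = [22381/38212; 20103/38212]
step 1: x' = x̄ + K·y = [59101/19106, 32215/19106]
step 1: P' = (I − K·H)·P̄ = [700901/38212 263475/38212; 263475/38212 114629/38212]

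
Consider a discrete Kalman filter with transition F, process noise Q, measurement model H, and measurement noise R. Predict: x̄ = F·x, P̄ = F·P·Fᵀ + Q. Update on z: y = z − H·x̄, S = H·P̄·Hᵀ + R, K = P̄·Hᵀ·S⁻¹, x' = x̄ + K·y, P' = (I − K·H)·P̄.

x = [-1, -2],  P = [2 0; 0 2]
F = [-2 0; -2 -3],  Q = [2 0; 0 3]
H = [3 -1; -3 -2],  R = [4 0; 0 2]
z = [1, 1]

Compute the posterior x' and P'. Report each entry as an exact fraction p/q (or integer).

x̄ = F·x = [2, 8]
P̄ = F·P·Fᵀ + Q = [10 8; 8 29]
y = z − H·x̄ = [3, 23]
S = H·P̄·Hᵀ + R = [75 -56; -56 304]
K = P̄·Hᵀ·S⁻¹ = [257/1229 -1109/9832; -382/1229 -3215/9832]
x' = x̄ + K·y = [325/9832, -4457/9832]
P' = (I − K·H)·P̄ = [1037/4916 -1001/4916; -1001/4916 3109/4916]

x' = [325/9832, -4457/9832]
P' = [1037/4916 -1001/4916; -1001/4916 3109/4916]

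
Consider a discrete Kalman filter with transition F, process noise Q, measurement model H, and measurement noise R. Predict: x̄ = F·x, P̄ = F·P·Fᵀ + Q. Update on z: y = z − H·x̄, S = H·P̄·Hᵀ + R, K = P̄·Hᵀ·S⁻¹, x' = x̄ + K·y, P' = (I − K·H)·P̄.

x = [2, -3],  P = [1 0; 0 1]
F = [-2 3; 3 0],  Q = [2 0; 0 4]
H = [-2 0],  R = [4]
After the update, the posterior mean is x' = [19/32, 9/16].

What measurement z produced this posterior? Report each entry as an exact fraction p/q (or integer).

z = [-3]

x̄ = F·x = [-13, 6]
P̄ = F·P·Fᵀ + Q = [15 -6; -6 13]
S = H·P̄·Hᵀ + R = [64]
K = P̄·Hᵀ·S⁻¹ = [-15/32; 3/16]
x' − x̄ = [435/32, -87/16] = K·y
y = (KᵀK)⁻¹·Kᵀ·(x' − x̄) = [-29]
z = y + H·x̄ = [-29] + [26] = [-3]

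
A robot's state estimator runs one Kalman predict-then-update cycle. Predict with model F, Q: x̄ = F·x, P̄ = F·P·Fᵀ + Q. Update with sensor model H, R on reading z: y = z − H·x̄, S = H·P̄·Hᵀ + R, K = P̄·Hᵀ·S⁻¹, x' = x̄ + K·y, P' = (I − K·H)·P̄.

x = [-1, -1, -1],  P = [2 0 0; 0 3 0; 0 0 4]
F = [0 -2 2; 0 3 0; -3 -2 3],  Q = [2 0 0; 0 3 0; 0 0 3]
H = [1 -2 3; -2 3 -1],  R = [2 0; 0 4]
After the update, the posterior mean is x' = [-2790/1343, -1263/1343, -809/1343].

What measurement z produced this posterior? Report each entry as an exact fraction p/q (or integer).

z = [-2, 2]

x̄ = F·x = [0, -3, 2]
P̄ = F·P·Fᵀ + Q = [30 -18 36; -18 30 -18; 36 -18 69]
S = H·P̄·Hᵀ + R = [1277 -1023; -1023 931]
K = P̄·Hᵀ·S⁻¹ = [4272/71179 -6774/71179; 12210/71179 24426/71179; 30132/71179 18201/71179]
x' − x̄ = [-2790/1343, 2766/1343, -3495/1343] = K·y
y = (KᵀK)⁻¹·Kᵀ·(x' − x̄) = [-14, 13]
z = y + H·x̄ = [-14, 13] + [12, -11] = [-2, 2]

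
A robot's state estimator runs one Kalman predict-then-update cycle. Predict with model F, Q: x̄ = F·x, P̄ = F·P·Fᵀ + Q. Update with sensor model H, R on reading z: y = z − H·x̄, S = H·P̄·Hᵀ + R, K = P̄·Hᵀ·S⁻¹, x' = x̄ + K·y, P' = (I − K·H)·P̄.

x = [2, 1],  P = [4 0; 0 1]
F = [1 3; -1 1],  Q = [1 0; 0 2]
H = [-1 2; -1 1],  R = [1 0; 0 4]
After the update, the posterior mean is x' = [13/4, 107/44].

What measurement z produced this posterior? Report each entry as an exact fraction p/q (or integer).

x̄ = F·x = [5, -1]
P̄ = F·P·Fᵀ + Q = [14 -1; -1 7]
S = H·P̄·Hᵀ + R = [47 31; 31 27]
K = P̄·Hᵀ·S⁻¹ = [3/28 -19/28; 157/308 -89/308]
x' − x̄ = [-7/4, 151/44] = K·y
y = (KᵀK)⁻¹·Kᵀ·(x' − x̄) = [9, 4]
z = y + H·x̄ = [9, 4] + [-7, -6] = [2, -2]

z = [2, -2]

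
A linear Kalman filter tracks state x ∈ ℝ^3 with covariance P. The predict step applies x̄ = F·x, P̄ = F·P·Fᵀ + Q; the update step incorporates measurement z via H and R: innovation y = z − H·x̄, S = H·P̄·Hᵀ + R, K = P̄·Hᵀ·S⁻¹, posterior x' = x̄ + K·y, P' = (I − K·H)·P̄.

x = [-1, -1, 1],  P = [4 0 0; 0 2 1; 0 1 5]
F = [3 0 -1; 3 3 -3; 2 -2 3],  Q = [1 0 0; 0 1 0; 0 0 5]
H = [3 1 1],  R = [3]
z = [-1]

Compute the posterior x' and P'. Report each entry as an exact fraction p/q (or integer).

x' = [-227/843, -4051/843, 3838/843]
P' = [1181/843 1984/843 -4972/843; 1984/843 25862/843 -31190/843; -4972/843 -31190/843 46337/843]

x̄ = F·x = [-4, -9, 3]
P̄ = F·P·Fᵀ + Q = [42 48 11; 48 82 -18; 11 -18 62]
y = z − H·x̄ = [17]
S = H·P̄·Hᵀ + R = [843]
K = P̄·Hᵀ·S⁻¹ = [185/843; 208/843; 77/843]
x' = x̄ + K·y = [-227/843, -4051/843, 3838/843]
P' = (I − K·H)·P̄ = [1181/843 1984/843 -4972/843; 1984/843 25862/843 -31190/843; -4972/843 -31190/843 46337/843]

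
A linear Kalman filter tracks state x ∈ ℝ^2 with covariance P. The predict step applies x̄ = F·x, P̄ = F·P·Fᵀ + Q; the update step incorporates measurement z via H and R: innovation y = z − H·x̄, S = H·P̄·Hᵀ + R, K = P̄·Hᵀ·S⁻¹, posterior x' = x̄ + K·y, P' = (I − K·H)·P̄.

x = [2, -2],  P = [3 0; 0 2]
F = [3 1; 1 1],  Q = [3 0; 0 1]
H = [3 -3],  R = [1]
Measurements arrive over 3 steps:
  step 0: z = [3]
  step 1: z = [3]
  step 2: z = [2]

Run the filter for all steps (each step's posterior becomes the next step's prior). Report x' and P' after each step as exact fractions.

step 0: x̄ = F·x = [4, 0]
step 0: P̄ = F·P·Fᵀ + Q = [32 11; 11 6]
step 0: y = z − H·x̄ = [-9]
step 0: S = H·P̄·Hᵀ + R = [145]
step 0: K = P̄·Hᵀ·S⁻¹ = [63/145; 3/29]
step 0: x' = x̄ + K·y = [13/145, -27/29]
step 0: P' = (I − K·H)·P̄ = [671/145 130/29; 130/29 129/29]
step 1: x̄ = F·x = [-96/145, -122/145]
step 1: P̄ = F·P·Fᵀ + Q = [11019/145 5258/145; 5258/145 2761/145]
step 1: y = z − H·x̄ = [357/145]
step 1: S = H·P̄·Hᵀ + R = [29521/145]
step 1: K = P̄·Hᵀ·S⁻¹ = [17283/29521; 7491/29521]
step 1: x' = x̄ + K·y = [23007/29521, -6395/29521]
step 1: P' = (I − K·H)·P̄ = [183378/29521 177617/29521; 177617/29521 175120/29521]
step 2: x̄ = F·x = [62626/29521, 16612/29521]
step 2: P̄ = F·P·Fᵀ + Q = [2979787/29521 1435722/29521; 1435722/29521 743253/29521]
step 2: y = z − H·x̄ = [-79000/29521]
step 2: S = H·P̄·Hᵀ + R = [7693885/29521]
step 2: K = P̄·Hᵀ·S⁻¹ = [926439/1538777; 2077407/7693885]
step 2: x' = x̄ + K·y = [785162/1538777, -245956/1538777]
step 2: P' = (I − K·H)·P̄ = [9951614/1538777 9642801/1538777; 9642801/1538777 47521536/7693885]

step 0: x' = [13/145, -27/29], P' = [671/145 130/29; 130/29 129/29]
step 1: x' = [23007/29521, -6395/29521], P' = [183378/29521 177617/29521; 177617/29521 175120/29521]
step 2: x' = [785162/1538777, -245956/1538777], P' = [9951614/1538777 9642801/1538777; 9642801/1538777 47521536/7693885]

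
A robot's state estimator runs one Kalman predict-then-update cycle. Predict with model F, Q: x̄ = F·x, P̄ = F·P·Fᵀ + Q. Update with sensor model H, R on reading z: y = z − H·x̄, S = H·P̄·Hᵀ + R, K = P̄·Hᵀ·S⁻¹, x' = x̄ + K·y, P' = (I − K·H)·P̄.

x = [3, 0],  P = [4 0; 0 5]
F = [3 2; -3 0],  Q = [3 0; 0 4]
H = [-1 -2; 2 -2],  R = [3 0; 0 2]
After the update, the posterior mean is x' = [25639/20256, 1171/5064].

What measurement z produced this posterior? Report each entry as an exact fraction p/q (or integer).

z = [-2, 2]

x̄ = F·x = [9, -9]
P̄ = F·P·Fᵀ + Q = [59 -36; -36 40]
S = H·P̄·Hᵀ + R = [78 114; 114 686]
K = P̄·Hᵀ·S⁻¹ = [-6371/20256 2223/6752; -1607/5064 -285/1688]
x' − x̄ = [-156665/20256, 46747/5064] = K·y
y = (KᵀK)⁻¹·Kᵀ·(x' − x̄) = [-11, -34]
z = y + H·x̄ = [-11, -34] + [9, 36] = [-2, 2]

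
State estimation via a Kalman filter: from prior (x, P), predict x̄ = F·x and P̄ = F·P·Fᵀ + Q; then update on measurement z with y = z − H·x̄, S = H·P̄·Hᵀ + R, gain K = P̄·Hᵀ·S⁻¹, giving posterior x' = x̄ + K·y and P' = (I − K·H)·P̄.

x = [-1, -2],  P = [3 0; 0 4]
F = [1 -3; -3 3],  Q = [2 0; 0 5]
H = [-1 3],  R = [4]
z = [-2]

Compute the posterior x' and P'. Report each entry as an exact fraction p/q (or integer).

x̄ = F·x = [5, -3]
P̄ = F·P·Fᵀ + Q = [41 -45; -45 68]
y = z − H·x̄ = [12]
S = H·P̄·Hᵀ + R = [927]
K = P̄·Hᵀ·S⁻¹ = [-176/927; 83/309]
x' = x̄ + K·y = [841/309, 23/103]
P' = (I − K·H)·P̄ = [7031/927 703/309; 703/309 115/103]

x' = [841/309, 23/103]
P' = [7031/927 703/309; 703/309 115/103]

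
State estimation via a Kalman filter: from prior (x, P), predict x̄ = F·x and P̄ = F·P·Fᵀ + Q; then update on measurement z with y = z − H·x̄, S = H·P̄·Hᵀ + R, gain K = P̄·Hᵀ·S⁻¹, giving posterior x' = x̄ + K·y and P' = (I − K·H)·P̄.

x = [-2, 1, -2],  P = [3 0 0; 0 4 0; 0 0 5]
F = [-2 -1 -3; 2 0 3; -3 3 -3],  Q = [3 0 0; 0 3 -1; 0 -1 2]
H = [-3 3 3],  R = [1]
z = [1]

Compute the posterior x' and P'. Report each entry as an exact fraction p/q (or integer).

x' = [6837/1063, -8563/1063, 15750/1063]
P' = [23932/1063 -27201/1063 51063/1063; -27201/1063 38499/1063 -65647/1063; 51063/1063 -65647/1063 116705/1063]

x̄ = F·x = [9, -10, 15]
P̄ = F·P·Fᵀ + Q = [64 -57 51; -57 60 -64; 51 -64 110]
y = z − H·x̄ = [13]
S = H·P̄·Hᵀ + R = [1063]
K = P̄·Hᵀ·S⁻¹ = [-210/1063; 159/1063; -15/1063]
x' = x̄ + K·y = [6837/1063, -8563/1063, 15750/1063]
P' = (I − K·H)·P̄ = [23932/1063 -27201/1063 51063/1063; -27201/1063 38499/1063 -65647/1063; 51063/1063 -65647/1063 116705/1063]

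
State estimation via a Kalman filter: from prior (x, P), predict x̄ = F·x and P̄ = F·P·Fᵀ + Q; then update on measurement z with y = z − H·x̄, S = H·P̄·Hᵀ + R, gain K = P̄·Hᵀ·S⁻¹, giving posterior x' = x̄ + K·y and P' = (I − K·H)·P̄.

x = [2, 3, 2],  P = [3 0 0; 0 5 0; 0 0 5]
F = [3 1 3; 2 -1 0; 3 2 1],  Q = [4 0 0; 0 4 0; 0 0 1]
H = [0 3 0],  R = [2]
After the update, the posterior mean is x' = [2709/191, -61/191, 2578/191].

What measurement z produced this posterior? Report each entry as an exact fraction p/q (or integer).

x̄ = F·x = [15, 1, 14]
P̄ = F·P·Fᵀ + Q = [81 13 52; 13 21 8; 52 8 53]
S = H·P̄·Hᵀ + R = [191]
K = P̄·Hᵀ·S⁻¹ = [39/191; 63/191; 24/191]
x' − x̄ = [-156/191, -252/191, -96/191] = K·y
y = (KᵀK)⁻¹·Kᵀ·(x' − x̄) = [-4]
z = y + H·x̄ = [-4] + [3] = [-1]

z = [-1]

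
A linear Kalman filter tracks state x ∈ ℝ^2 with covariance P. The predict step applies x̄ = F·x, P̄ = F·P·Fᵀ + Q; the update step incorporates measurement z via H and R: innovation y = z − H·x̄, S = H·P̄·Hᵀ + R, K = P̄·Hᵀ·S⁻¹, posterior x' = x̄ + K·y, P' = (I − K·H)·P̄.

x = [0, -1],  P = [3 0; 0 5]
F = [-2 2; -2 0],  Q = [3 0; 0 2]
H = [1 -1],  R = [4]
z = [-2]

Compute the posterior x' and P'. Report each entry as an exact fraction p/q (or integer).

x' = [-2, 0]
P' = [486/29 394/29; 394/29 402/29]

x̄ = F·x = [-2, 0]
P̄ = F·P·Fᵀ + Q = [35 12; 12 14]
y = z − H·x̄ = [0]
S = H·P̄·Hᵀ + R = [29]
K = P̄·Hᵀ·S⁻¹ = [23/29; -2/29]
x' = x̄ + K·y = [-2, 0]
P' = (I − K·H)·P̄ = [486/29 394/29; 394/29 402/29]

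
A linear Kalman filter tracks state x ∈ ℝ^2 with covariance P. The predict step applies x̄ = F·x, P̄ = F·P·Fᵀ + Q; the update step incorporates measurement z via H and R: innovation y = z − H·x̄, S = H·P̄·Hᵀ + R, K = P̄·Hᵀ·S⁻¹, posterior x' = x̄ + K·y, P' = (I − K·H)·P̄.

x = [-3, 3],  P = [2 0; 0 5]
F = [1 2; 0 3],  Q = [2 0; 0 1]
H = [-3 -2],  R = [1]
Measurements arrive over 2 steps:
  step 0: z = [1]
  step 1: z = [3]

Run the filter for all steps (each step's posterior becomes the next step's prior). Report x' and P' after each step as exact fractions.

step 0: x' = [-1413/761, 1753/761], P' = [840/761 -1194/761; -1194/761 1882/761]
step 1: x' = [-193421/210103, -15483/210103], P' = [168418/210103 -237246/210103; -237246/210103 385133/210103]

step 0: x̄ = F·x = [3, 9]
step 0: P̄ = F·P·Fᵀ + Q = [24 30; 30 46]
step 0: y = z − H·x̄ = [28]
step 0: S = H·P̄·Hᵀ + R = [761]
step 0: K = P̄·Hᵀ·S⁻¹ = [-132/761; -182/761]
step 0: x' = x̄ + K·y = [-1413/761, 1753/761]
step 0: P' = (I − K·H)·P̄ = [840/761 -1194/761; -1194/761 1882/761]
step 1: x̄ = F·x = [2093/761, 5259/761]
step 1: P̄ = F·P·Fᵀ + Q = [5114/761 7710/761; 7710/761 17699/761]
step 1: y = z − H·x̄ = [19080/761]
step 1: S = H·P̄·Hᵀ + R = [210103/761]
step 1: K = P̄·Hᵀ·S⁻¹ = [-30762/210103; -58528/210103]
step 1: x' = x̄ + K·y = [-193421/210103, -15483/210103]
step 1: P' = (I − K·H)·P̄ = [168418/210103 -237246/210103; -237246/210103 385133/210103]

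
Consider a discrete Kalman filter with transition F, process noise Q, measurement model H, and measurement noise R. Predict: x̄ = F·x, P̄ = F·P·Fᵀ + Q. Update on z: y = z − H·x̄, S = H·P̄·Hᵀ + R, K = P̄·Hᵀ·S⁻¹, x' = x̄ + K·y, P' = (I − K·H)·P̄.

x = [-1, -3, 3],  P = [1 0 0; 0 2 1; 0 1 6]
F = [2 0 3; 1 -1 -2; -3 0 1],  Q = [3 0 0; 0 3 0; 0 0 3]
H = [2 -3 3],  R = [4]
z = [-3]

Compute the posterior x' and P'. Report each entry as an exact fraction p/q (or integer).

x̄ = F·x = [7, -4, 6]
P̄ = F·P·Fᵀ + Q = [61 -37 12; -37 34 -16; 12 -16 18]
y = z − H·x̄ = [-47]
S = H·P̄·Hᵀ + R = [1592]
K = P̄·Hᵀ·S⁻¹ = [269/1592; -28/199; 63/796]
x' = x̄ + K·y = [-1499/1592, 520/199, 1815/796]
P' = (I − K·H)·P̄ = [24751/1592 169/199 -7395/796; 169/199 494/199 344/199; -7395/796 344/199 3195/398]

x' = [-1499/1592, 520/199, 1815/796]
P' = [24751/1592 169/199 -7395/796; 169/199 494/199 344/199; -7395/796 344/199 3195/398]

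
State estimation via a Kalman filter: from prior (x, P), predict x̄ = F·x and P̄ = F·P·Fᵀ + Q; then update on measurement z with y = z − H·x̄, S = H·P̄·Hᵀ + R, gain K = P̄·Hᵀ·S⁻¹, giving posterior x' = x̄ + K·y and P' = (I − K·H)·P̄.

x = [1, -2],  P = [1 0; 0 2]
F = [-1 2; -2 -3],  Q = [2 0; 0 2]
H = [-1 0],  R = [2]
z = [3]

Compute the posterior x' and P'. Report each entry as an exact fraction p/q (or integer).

x̄ = F·x = [-5, 4]
P̄ = F·P·Fᵀ + Q = [11 -10; -10 24]
y = z − H·x̄ = [-2]
S = H·P̄·Hᵀ + R = [13]
K = P̄·Hᵀ·S⁻¹ = [-11/13; 10/13]
x' = x̄ + K·y = [-43/13, 32/13]
P' = (I − K·H)·P̄ = [22/13 -20/13; -20/13 212/13]

x' = [-43/13, 32/13]
P' = [22/13 -20/13; -20/13 212/13]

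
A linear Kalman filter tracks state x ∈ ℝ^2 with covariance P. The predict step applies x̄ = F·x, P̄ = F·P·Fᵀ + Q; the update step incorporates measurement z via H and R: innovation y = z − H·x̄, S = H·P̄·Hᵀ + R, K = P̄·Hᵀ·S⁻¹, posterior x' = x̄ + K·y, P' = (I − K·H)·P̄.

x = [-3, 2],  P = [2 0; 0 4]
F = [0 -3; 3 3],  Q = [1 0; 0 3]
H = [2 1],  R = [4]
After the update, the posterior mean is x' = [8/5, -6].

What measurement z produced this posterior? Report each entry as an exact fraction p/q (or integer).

z = [-2]

x̄ = F·x = [-6, -3]
P̄ = F·P·Fᵀ + Q = [37 -36; -36 57]
S = H·P̄·Hᵀ + R = [65]
K = P̄·Hᵀ·S⁻¹ = [38/65; -3/13]
x' − x̄ = [38/5, -3] = K·y
y = (KᵀK)⁻¹·Kᵀ·(x' − x̄) = [13]
z = y + H·x̄ = [13] + [-15] = [-2]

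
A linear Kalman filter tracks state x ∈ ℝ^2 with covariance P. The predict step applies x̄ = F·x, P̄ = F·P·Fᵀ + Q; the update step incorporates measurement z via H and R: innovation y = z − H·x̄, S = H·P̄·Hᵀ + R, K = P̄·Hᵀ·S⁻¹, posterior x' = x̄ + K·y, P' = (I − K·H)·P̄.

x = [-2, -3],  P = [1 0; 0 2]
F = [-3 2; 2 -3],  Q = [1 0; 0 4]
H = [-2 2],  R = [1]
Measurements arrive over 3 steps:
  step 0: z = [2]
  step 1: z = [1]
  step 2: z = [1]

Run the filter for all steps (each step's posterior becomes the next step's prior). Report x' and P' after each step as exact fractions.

step 0: x̄ = F·x = [0, 5]
step 0: P̄ = F·P·Fᵀ + Q = [18 -18; -18 26]
step 0: y = z − H·x̄ = [-8]
step 0: S = H·P̄·Hᵀ + R = [321]
step 0: K = P̄·Hᵀ·S⁻¹ = [-24/107; 88/321]
step 0: x' = x̄ + K·y = [192/107, 901/321]
step 0: P' = (I − K·H)·P̄ = [198/107 186/107; 186/107 602/321]
step 1: x̄ = F·x = [74/321, -517/107]
step 1: P̄ = F·P·Fᵀ + Q = [1379/321 26/107; 26/107 794/107]
step 1: y = z − H·x̄ = [3571/321]
step 1: S = H·P̄·Hᵀ + R = [14741/321]
step 1: K = P̄·Hᵀ·S⁻¹ = [-2602/14741; 4608/14741]
step 1: x' = x̄ + K·y = [-25548/14741, -19963/14741]
step 1: P' = (I − K·H)·P̄ = [42235/14741 40934/14741; 40934/14741 43238/14741]
step 2: x̄ = F·x = [36718/14741, 8793/14741]
step 2: P̄ = F·P·Fᵀ + Q = [76600/14741 19304/14741; 19304/14741 125838/14741]
step 2: y = z − H·x̄ = [70591/14741]
step 2: S = H·P̄·Hᵀ + R = [670061/14741]
step 2: K = P̄·Hᵀ·S⁻¹ = [-114592/670061; 213068/670061]
step 2: x' = x̄ + K·y = [1120286/670061, 1420021/670061]
step 2: P' = (I − K·H)·P̄ = [2591096/670061 2533800/670061; 2533800/670061 2640334/670061]

step 0: x' = [192/107, 901/321], P' = [198/107 186/107; 186/107 602/321]
step 1: x' = [-25548/14741, -19963/14741], P' = [42235/14741 40934/14741; 40934/14741 43238/14741]
step 2: x' = [1120286/670061, 1420021/670061], P' = [2591096/670061 2533800/670061; 2533800/670061 2640334/670061]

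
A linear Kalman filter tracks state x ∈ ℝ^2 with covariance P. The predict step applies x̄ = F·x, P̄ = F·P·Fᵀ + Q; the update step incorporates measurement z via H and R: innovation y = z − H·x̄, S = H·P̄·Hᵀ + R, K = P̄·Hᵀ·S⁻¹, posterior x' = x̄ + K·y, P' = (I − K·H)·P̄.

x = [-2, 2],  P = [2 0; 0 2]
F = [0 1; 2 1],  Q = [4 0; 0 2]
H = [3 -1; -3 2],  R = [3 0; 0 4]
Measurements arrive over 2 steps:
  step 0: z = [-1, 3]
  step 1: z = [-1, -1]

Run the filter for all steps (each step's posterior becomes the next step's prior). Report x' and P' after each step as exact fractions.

step 0: x̄ = F·x = [2, -2]
step 0: P̄ = F·P·Fᵀ + Q = [6 2; 2 12]
step 0: y = z − H·x̄ = [-9, 13]
step 0: S = H·P̄·Hᵀ + R = [57 -60; -60 82]
step 0: K = P̄·Hᵀ·S⁻¹ = [236/537 27/179; 98/179 111/179]
step 0: x' = x̄ + K·y = [1/179, 203/179]
step 0: P' = (I − K·H)·P̄ = [580/537 344/179; 344/179 738/179]
step 1: x̄ = F·x = [203/179, 205/179]
step 1: P̄ = F·P·Fᵀ + Q = [1454/179 1426/179; 1426/179 9736/537]
step 1: y = z − H·x̄ = [-583/179, 20/179]
step 1: S = H·P̄·Hᵀ + R = [24937/537 -20228/537; -20228/537 29014/537]
step 1: K = P̄·Hᵀ·S⁻¹ = [21804/41813 8673/41813; 208714/292691 212475/292691]
step 1: x' = x̄ + K·y = [-22627/41813, -320833/292691]
step 1: P' = (I − K·H)·P̄ = [55172/41813 100104/41813; 100104/41813 1476042/292691]

step 0: x' = [1/179, 203/179], P' = [580/537 344/179; 344/179 738/179]
step 1: x' = [-22627/41813, -320833/292691], P' = [55172/41813 100104/41813; 100104/41813 1476042/292691]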